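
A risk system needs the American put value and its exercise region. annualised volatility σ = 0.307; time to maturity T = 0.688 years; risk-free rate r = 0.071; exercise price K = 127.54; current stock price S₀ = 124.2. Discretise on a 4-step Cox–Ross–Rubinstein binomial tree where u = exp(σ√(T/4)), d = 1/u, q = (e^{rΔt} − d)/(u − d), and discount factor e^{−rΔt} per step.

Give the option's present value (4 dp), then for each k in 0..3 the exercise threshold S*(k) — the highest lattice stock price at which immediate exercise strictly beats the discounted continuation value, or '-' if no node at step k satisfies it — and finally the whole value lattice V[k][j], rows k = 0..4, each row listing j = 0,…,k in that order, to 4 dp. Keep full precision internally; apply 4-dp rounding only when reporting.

price = 11.9674
boundary = - - 96.2789 109.3519
tree:
11.9674
19.7842 4.9300
31.2611 9.5042 0.7625
42.7712 18.1881 1.5958 0.0000
52.9053 31.2611 3.3400 0.0000 0.0000

Δt=0.17200  u=1.13578  d=0.88045  q=0.51633  discount=0.98786
step 4 (expiry): payoffs max(K−S,0) = 52.9053 31.2611 3.3400 0.0000 0.0000
step 3: (k=3,j=0): S=84.7688, (K−S)⁺=42.7712, hold=41.2231 ⇒ V=42.7712 exercise | (k=3,j=1): S=109.3519, (K−S)⁺=18.1881, hold=16.6400 ⇒ V=18.1881 exercise | (k=3,j=2): S=141.0642, (K−S)⁺=0.0000, hold=1.5958 ⇒ V=1.5958 continue | (k=3,j=3): S=181.9730, (K−S)⁺=0.0000, hold=0.0000 ⇒ V=0.0000 continue  boundary S*=109.3519
step 2: (k=2,j=0): S=96.2789, (K−S)⁺=31.2611, hold=29.7130 ⇒ V=31.2611 exercise | (k=2,j=1): S=124.2000, (K−S)⁺=3.3400, hold=9.5042 ⇒ V=9.5042 continue | (k=2,j=2): S=160.2182, (K−S)⁺=0.0000, hold=0.7625 ⇒ V=0.7625 continue  boundary S*=96.2789
step 1: (k=1,j=0): S=109.3519, (K−S)⁺=18.1881, hold=19.7842 ⇒ V=19.7842 continue | (k=1,j=1): S=141.0642, (K−S)⁺=0.0000, hold=4.9300 ⇒ V=4.9300 continue  boundary S*=-
step 0: (k=0,j=0): S=124.2000, (K−S)⁺=3.3400, hold=11.9674 ⇒ V=11.9674 continue  boundary S*=-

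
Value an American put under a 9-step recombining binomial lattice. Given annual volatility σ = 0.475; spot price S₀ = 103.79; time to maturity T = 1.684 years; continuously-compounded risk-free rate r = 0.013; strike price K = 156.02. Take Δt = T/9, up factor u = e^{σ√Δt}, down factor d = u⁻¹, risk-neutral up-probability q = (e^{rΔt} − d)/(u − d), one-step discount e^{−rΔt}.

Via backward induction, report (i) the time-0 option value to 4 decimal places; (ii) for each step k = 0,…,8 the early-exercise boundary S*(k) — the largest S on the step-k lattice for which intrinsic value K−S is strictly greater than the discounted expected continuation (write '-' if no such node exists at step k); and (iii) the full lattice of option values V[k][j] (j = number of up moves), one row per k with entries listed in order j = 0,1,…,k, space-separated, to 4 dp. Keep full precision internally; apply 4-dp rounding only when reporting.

price = 62.4736
boundary = - - - 56.0345 45.6270 56.0345 68.8159 84.5127 103.7900
tree:
62.4736
75.0439 47.7331
87.7812 60.1704 33.0732
99.9855 73.6152 44.3689 19.7039
110.3930 87.2193 57.6947 28.6254 9.1101
118.8675 99.9855 72.3764 40.3964 14.6623 2.5004
125.7680 110.3930 87.2041 54.9818 23.1211 4.5966 0.0000
131.3868 118.8675 99.9855 71.5073 35.4579 8.4499 0.0000 0.0000
135.9620 125.7680 110.3930 87.2041 52.2300 15.5336 0.0000 0.0000 0.0000
139.6874 131.3868 118.8675 99.9855 71.5073 28.5556 0.0000 0.0000 0.0000 0.0000

Δt=0.18711  u=1.22810  d=0.81427  q=0.45470  discount=0.99757
step 9 (expiry): payoffs max(K−S,0) = 139.6874 131.3868 118.8675 99.9855 71.5073 28.5556 0.0000 0.0000 0.0000 0.0000
step 8: (k=8,j=0): S=20.0580, (K−S)⁺=135.9620, hold=135.5829 ⇒ V=135.9620 exercise | (k=8,j=1): S=30.2520, (K−S)⁺=125.7680, hold=125.3889 ⇒ V=125.7680 exercise | (k=8,j=2): S=45.6270, (K−S)⁺=110.3930, hold=110.0140 ⇒ V=110.3930 exercise | (k=8,j=3): S=68.8159, (K−S)⁺=87.2041, hold=86.8251 ⇒ V=87.2041 exercise | (k=8,j=4): S=103.7900, (K−S)⁺=52.2300, hold=51.8510 ⇒ V=52.2300 exercise | (k=8,j=5): S=156.5390, (K−S)⁺=0.0000, hold=15.5336 ⇒ V=15.5336 continue | (k=8,j=6): S=236.0964, (K−S)⁺=0.0000, hold=0.0000 ⇒ V=0.0000 continue | (k=8,j=7): S=356.0871, (K−S)⁺=0.0000, hold=0.0000 ⇒ V=0.0000 continue | (k=8,j=8): S=537.0604, (K−S)⁺=0.0000, hold=0.0000 ⇒ V=0.0000 continue  boundary S*=103.7900
step 7: (k=7,j=0): S=24.6332, (K−S)⁺=131.3868, hold=131.0077 ⇒ V=131.3868 exercise | (k=7,j=1): S=37.1525, (K−S)⁺=118.8675, hold=118.4884 ⇒ V=118.8675 exercise | (k=7,j=2): S=56.0345, (K−S)⁺=99.9855, hold=99.6065 ⇒ V=99.9855 exercise | (k=7,j=3): S=84.5127, (K−S)⁺=71.5073, hold=71.1282 ⇒ V=71.5073 exercise | (k=7,j=4): S=127.4644, (K−S)⁺=28.5556, hold=35.4579 ⇒ V=35.4579 continue | (k=7,j=5): S=192.2454, (K−S)⁺=0.0000, hold=8.4499 ⇒ V=8.4499 continue | (k=7,j=6): S=289.9498, (K−S)⁺=0.0000, hold=0.0000 ⇒ V=0.0000 continue | (k=7,j=7): S=437.3103, (K−S)⁺=0.0000, hold=0.0000 ⇒ V=0.0000 continue  boundary S*=84.5127
step 6: (k=6,j=0): S=30.2520, (K−S)⁺=125.7680, hold=125.3889 ⇒ V=125.7680 exercise | (k=6,j=1): S=45.6270, (K−S)⁺=110.3930, hold=110.0140 ⇒ V=110.3930 exercise | (k=6,j=2): S=68.8159, (K−S)⁺=87.2041, hold=86.8251 ⇒ V=87.2041 exercise | (k=6,j=3): S=103.7900, (K−S)⁺=52.2300, hold=54.9818 ⇒ V=54.9818 continue | (k=6,j=4): S=156.5390, (K−S)⁺=0.0000, hold=23.1211 ⇒ V=23.1211 continue | (k=6,j=5): S=236.0964, (K−S)⁺=0.0000, hold=4.5966 ⇒ V=4.5966 continue | (k=6,j=6): S=356.0871, (K−S)⁺=0.0000, hold=0.0000 ⇒ V=0.0000 continue  boundary S*=68.8159
step 5: (k=5,j=0): S=37.1525, (K−S)⁺=118.8675, hold=118.4884 ⇒ V=118.8675 exercise | (k=5,j=1): S=56.0345, (K−S)⁺=99.9855, hold=99.6065 ⇒ V=99.9855 exercise | (k=5,j=2): S=84.5127, (K−S)⁺=71.5073, hold=72.3764 ⇒ V=72.3764 continue | (k=5,j=3): S=127.4644, (K−S)⁺=28.5556, hold=40.3964 ⇒ V=40.3964 continue | (k=5,j=4): S=192.2454, (K−S)⁺=0.0000, hold=14.6623 ⇒ V=14.6623 continue | (k=5,j=5): S=289.9498, (K−S)⁺=0.0000, hold=2.5004 ⇒ V=2.5004 continue  boundary S*=56.0345
step 4: (k=4,j=0): S=45.6270, (K−S)⁺=110.3930, hold=110.0140 ⇒ V=110.3930 exercise | (k=4,j=1): S=68.8159, (K−S)⁺=87.2041, hold=87.2193 ⇒ V=87.2193 continue | (k=4,j=2): S=103.7900, (K−S)⁺=52.2300, hold=57.6947 ⇒ V=57.6947 continue | (k=4,j=3): S=156.5390, (K−S)⁺=0.0000, hold=28.6254 ⇒ V=28.6254 continue | (k=4,j=4): S=236.0964, (K−S)⁺=0.0000, hold=9.1101 ⇒ V=9.1101 continue  boundary S*=45.6270
step 3: (k=3,j=0): S=56.0345, (K−S)⁺=99.9855, hold=99.6134 ⇒ V=99.9855 exercise | (k=3,j=1): S=84.5127, (K−S)⁺=71.5073, hold=73.6152 ⇒ V=73.6152 continue | (k=3,j=2): S=127.4644, (K−S)⁺=28.5556, hold=44.3689 ⇒ V=44.3689 continue | (k=3,j=3): S=192.2454, (K−S)⁺=0.0000, hold=19.7039 ⇒ V=19.7039 continue  boundary S*=56.0345
step 2: (k=2,j=0): S=68.8159, (K−S)⁺=87.2041, hold=87.7812 ⇒ V=87.7812 continue | (k=2,j=1): S=103.7900, (K−S)⁺=52.2300, hold=60.1704 ⇒ V=60.1704 continue | (k=2,j=2): S=156.5390, (K−S)⁺=0.0000, hold=33.0732 ⇒ V=33.0732 continue  boundary S*=-
step 1: (k=1,j=0): S=84.5127, (K−S)⁺=71.5073, hold=75.0439 ⇒ V=75.0439 continue | (k=1,j=1): S=127.4644, (K−S)⁺=28.5556, hold=47.7331 ⇒ V=47.7331 continue  boundary S*=-
step 0: (k=0,j=0): S=103.7900, (K−S)⁺=52.2300, hold=62.4736 ⇒ V=62.4736 continue  boundary S*=-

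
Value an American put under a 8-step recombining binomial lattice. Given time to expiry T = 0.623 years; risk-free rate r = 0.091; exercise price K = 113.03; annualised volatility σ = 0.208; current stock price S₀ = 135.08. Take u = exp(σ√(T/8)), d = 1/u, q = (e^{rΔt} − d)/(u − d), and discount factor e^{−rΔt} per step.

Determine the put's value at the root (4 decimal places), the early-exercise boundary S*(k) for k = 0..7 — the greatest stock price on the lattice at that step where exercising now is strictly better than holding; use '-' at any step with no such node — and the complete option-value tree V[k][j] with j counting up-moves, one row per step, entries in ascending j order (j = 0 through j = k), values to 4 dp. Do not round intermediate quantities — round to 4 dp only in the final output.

Δt=0.07787, u=1.05976, d=0.94361, q=0.54672, disc=e^(-rΔt)=0.99294
k=8 terminal: V=max(K-S,0) → 28.1270 17.6757 5.9380 0.0000 0.0000 0.0000 0.0000 0.0000 0.0000
k=7: j=0 S=89.9770 intr=23.0530 cont=22.2548 V=23.0530[EX]; j=1 S=101.0529 intr=11.9771 cont=11.1790 V=11.9771[EX]; j=2 S=113.4921 intr=0.0000 cont=2.6726 V=2.6726[hold]; j=3 S=127.4625 intr=0.0000 cont=0.0000 V=0.0000[hold]; j=4 S=143.1527 intr=0.0000 cont=0.0000 V=0.0000[hold]; j=5 S=160.7743 intr=0.0000 cont=0.0000 V=0.0000[hold]; j=6 S=180.5650 intr=0.0000 cont=0.0000 V=0.0000[hold]; j=7 S=202.7918 intr=0.0000 cont=0.0000 V=0.0000[hold]  S*(7)=101.0529
k=6: j=0 S=95.3543 intr=17.6757 cont=16.8776 V=17.6757[EX]; j=1 S=107.0920 intr=5.9380 cont=6.8415 V=6.8415[hold]; j=2 S=120.2746 intr=0.0000 cont=1.2029 V=1.2029[hold]; j=3 S=135.0800 intr=0.0000 cont=0.0000 V=0.0000[hold]; j=4 S=151.7078 intr=0.0000 cont=0.0000 V=0.0000[hold]; j=5 S=170.3825 intr=0.0000 cont=0.0000 V=0.0000[hold]; j=6 S=191.3559 intr=0.0000 cont=0.0000 V=0.0000[hold]  S*(6)=95.3543
k=5: j=0 S=101.0529 intr=11.9771 cont=11.6694 V=11.9771[EX]; j=1 S=113.4921 intr=0.0000 cont=3.7322 V=3.7322[hold]; j=2 S=127.4625 intr=0.0000 cont=0.5414 V=0.5414[hold]; j=3 S=143.1527 intr=0.0000 cont=0.0000 V=0.0000[hold]; j=4 S=160.7743 intr=0.0000 cont=0.0000 V=0.0000[hold]; j=5 S=180.5650 intr=0.0000 cont=0.0000 V=0.0000[hold]  S*(5)=101.0529
k=4: j=0 S=107.0920 intr=5.9380 cont=7.4167 V=7.4167[hold]; j=1 S=120.2746 intr=0.0000 cont=1.9737 V=1.9737[hold]; j=2 S=135.0800 intr=0.0000 cont=0.2437 V=0.2437[hold]; j=3 S=151.7078 intr=0.0000 cont=0.0000 V=0.0000[hold]; j=4 S=170.3825 intr=0.0000 cont=0.0000 V=0.0000[hold]  S*(4)=-
k=3: j=0 S=113.4921 intr=0.0000 cont=4.4095 V=4.4095[hold]; j=1 S=127.4625 intr=0.0000 cont=1.0206 V=1.0206[hold]; j=2 S=143.1527 intr=0.0000 cont=0.1097 V=0.1097[hold]; j=3 S=160.7743 intr=0.0000 cont=0.0000 V=0.0000[hold]  S*(3)=-
k=2: j=0 S=120.2746 intr=0.0000 cont=2.5387 V=2.5387[hold]; j=1 S=135.0800 intr=0.0000 cont=0.5189 V=0.5189[hold]; j=2 S=151.7078 intr=0.0000 cont=0.0494 V=0.0494[hold]  S*(2)=-
k=1: j=0 S=127.4625 intr=0.0000 cont=1.4243 V=1.4243[hold]; j=1 S=143.1527 intr=0.0000 cont=0.2603 V=0.2603[hold]  S*(1)=-
k=0: j=0 S=135.0800 intr=0.0000 cont=0.7824 V=0.7824[hold]  S*(0)=-

price = 0.7824
boundary = - - - - - 101.0529 95.3543 101.0529
tree:
0.7824
1.4243 0.2603
2.5387 0.5189 0.0494
4.4095 1.0206 0.1097 0.0000
7.4167 1.9737 0.2437 0.0000 0.0000
11.9771 3.7322 0.5414 0.0000 0.0000 0.0000
17.6757 6.8415 1.2029 0.0000 0.0000 0.0000 0.0000
23.0530 11.9771 2.6726 0.0000 0.0000 0.0000 0.0000 0.0000
28.1270 17.6757 5.9380 0.0000 0.0000 0.0000 0.0000 0.0000 0.0000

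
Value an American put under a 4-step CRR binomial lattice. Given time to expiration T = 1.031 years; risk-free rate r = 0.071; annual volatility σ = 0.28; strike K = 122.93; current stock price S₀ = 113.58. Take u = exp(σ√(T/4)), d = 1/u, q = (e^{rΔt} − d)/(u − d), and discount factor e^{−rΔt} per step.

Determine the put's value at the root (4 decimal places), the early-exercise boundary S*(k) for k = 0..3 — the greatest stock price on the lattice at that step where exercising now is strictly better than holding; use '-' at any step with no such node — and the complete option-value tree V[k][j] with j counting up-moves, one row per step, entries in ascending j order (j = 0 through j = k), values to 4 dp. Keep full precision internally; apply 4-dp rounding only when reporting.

price = 15.0657
boundary = - 98.5293 85.4730 98.5293
tree:
15.0657
24.4007 7.2887
37.4570 13.5238 1.9974
48.7832 24.4007 4.3216 0.0000
58.6085 37.4570 9.3500 0.0000 0.0000

params: Δt=0.25775 u=1.15275 d=0.86749 q=0.52926 e^(-rΔt)=0.98187
t_4 payoffs: 58.6085 37.4570 9.3500 0.0000 0.0000
t_3: node(3,0) S=74.1468 payoff=48.7832 vs cont=46.5540 → 48.7832 [stop]  node(3,1) S=98.5293 payoff=24.4007 vs cont=22.1715 → 24.4007 [stop]  node(3,2) S=130.9297 payoff=0.0000 vs cont=4.3216 → 4.3216 [wait]  node(3,3) S=173.9848 payoff=0.0000 vs cont=0.0000 → 0.0000 [wait]  ⇒ S*(3)=98.5293
t_2: node(2,0) S=85.4730 payoff=37.4570 vs cont=35.2278 → 37.4570 [stop]  node(2,1) S=113.5800 payoff=9.3500 vs cont=13.5238 → 13.5238 [wait]  node(2,2) S=150.9297 payoff=0.0000 vs cont=1.9974 → 1.9974 [wait]  ⇒ S*(2)=85.4730
t_1: node(1,0) S=98.5293 payoff=24.4007 vs cont=24.3405 → 24.4007 [stop]  node(1,1) S=130.9297 payoff=0.0000 vs cont=7.2887 → 7.2887 [wait]  ⇒ S*(1)=98.5293
t_0: node(0,0) S=113.5800 payoff=9.3500 vs cont=15.0657 → 15.0657 [wait]  ⇒ S*(0)=-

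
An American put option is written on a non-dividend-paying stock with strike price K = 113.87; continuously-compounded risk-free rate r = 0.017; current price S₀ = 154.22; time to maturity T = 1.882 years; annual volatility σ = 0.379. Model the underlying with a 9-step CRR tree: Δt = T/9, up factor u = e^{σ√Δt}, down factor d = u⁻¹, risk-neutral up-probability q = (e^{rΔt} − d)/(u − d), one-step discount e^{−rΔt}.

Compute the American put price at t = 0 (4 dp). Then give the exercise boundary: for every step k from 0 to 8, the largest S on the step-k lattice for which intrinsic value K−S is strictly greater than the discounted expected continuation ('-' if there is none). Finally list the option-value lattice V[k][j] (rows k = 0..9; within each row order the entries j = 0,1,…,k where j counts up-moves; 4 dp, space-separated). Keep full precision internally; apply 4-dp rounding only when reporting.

price = 10.9661
boundary = - - - - - - 54.5169 64.8335 77.1023
tree:
10.9661
15.6815 5.6679
21.8759 8.7313 2.2149
29.6519 13.1680 3.7342 0.4977
38.8742 19.3525 6.2099 0.9371 0.0000
49.0576 27.5481 10.1463 1.7645 0.0000 0.0000
59.3531 37.6812 16.1932 3.3224 0.0000 0.0000 0.0000
68.0281 49.0365 25.0085 6.2556 0.0000 0.0000 0.0000 0.0000
75.3227 59.3531 36.7677 11.7784 0.0000 0.0000 0.0000 0.0000 0.0000
81.4565 68.0281 49.0365 22.1771 0.0000 0.0000 0.0000 0.0000 0.0000 0.0000

Δt=0.20911  u=1.18924  d=0.84088  q=0.46700  discount=0.99645
step 9 (expiry): payoffs max(K−S,0) = 81.4565 68.0281 49.0365 22.1771 0.0000 0.0000 0.0000 0.0000 0.0000 0.0000
step 8: (k=8,j=0): S=38.5473, (K−S)⁺=75.3227, hold=74.9186 ⇒ V=75.3227 exercise | (k=8,j=1): S=54.5169, (K−S)⁺=59.3531, hold=58.9491 ⇒ V=59.3531 exercise | (k=8,j=2): S=77.1023, (K−S)⁺=36.7677, hold=36.3636 ⇒ V=36.7677 exercise | (k=8,j=3): S=109.0446, (K−S)⁺=4.8254, hold=11.7784 ⇒ V=11.7784 continue | (k=8,j=4): S=154.2200, (K−S)⁺=0.0000, hold=0.0000 ⇒ V=0.0000 continue | (k=8,j=5): S=218.1109, (K−S)⁺=0.0000, hold=0.0000 ⇒ V=0.0000 continue | (k=8,j=6): S=308.4707, (K−S)⁺=0.0000, hold=0.0000 ⇒ V=0.0000 continue | (k=8,j=7): S=436.2651, (K−S)⁺=0.0000, hold=0.0000 ⇒ V=0.0000 continue | (k=8,j=8): S=617.0027, (K−S)⁺=0.0000, hold=0.0000 ⇒ V=0.0000 continue  boundary S*=77.1023
step 7: (k=7,j=0): S=45.8419, (K−S)⁺=68.0281, hold=67.6240 ⇒ V=68.0281 exercise | (k=7,j=1): S=64.8335, (K−S)⁺=49.0365, hold=48.6325 ⇒ V=49.0365 exercise | (k=7,j=2): S=91.6929, (K−S)⁺=22.1771, hold=25.0085 ⇒ V=25.0085 continue | (k=7,j=3): S=129.6798, (K−S)⁺=0.0000, hold=6.2556 ⇒ V=6.2556 continue | (k=7,j=4): S=183.4041, (K−S)⁺=0.0000, hold=0.0000 ⇒ V=0.0000 continue | (k=7,j=5): S=259.3854, (K−S)⁺=0.0000, hold=0.0000 ⇒ V=0.0000 continue | (k=7,j=6): S=366.8446, (K−S)⁺=0.0000, hold=0.0000 ⇒ V=0.0000 continue | (k=7,j=7): S=518.8225, (K−S)⁺=0.0000, hold=0.0000 ⇒ V=0.0000 continue  boundary S*=64.8335
step 6: (k=6,j=0): S=54.5169, (K−S)⁺=59.3531, hold=58.9491 ⇒ V=59.3531 exercise | (k=6,j=1): S=77.1023, (K−S)⁺=36.7677, hold=37.6812 ⇒ V=37.6812 continue | (k=6,j=2): S=109.0446, (K−S)⁺=4.8254, hold=16.1932 ⇒ V=16.1932 continue | (k=6,j=3): S=154.2200, (K−S)⁺=0.0000, hold=3.3224 ⇒ V=3.3224 continue | (k=6,j=4): S=218.1109, (K−S)⁺=0.0000, hold=0.0000 ⇒ V=0.0000 continue | (k=6,j=5): S=308.4707, (K−S)⁺=0.0000, hold=0.0000 ⇒ V=0.0000 continue | (k=6,j=6): S=436.2651, (K−S)⁺=0.0000, hold=0.0000 ⇒ V=0.0000 continue  boundary S*=54.5169
step 5: (k=5,j=0): S=64.8335, (K−S)⁺=49.0365, hold=49.0576 ⇒ V=49.0576 continue | (k=5,j=1): S=91.6929, (K−S)⁺=22.1771, hold=27.5481 ⇒ V=27.5481 continue | (k=5,j=2): S=129.6798, (K−S)⁺=0.0000, hold=10.1463 ⇒ V=10.1463 continue | (k=5,j=3): S=183.4041, (K−S)⁺=0.0000, hold=1.7645 ⇒ V=1.7645 continue | (k=5,j=4): S=259.3854, (K−S)⁺=0.0000, hold=0.0000 ⇒ V=0.0000 continue | (k=5,j=5): S=366.8446, (K−S)⁺=0.0000, hold=0.0000 ⇒ V=0.0000 continue  boundary S*=-
step 4: (k=4,j=0): S=77.1023, (K−S)⁺=36.7677, hold=38.8742 ⇒ V=38.8742 continue | (k=4,j=1): S=109.0446, (K−S)⁺=4.8254, hold=19.3525 ⇒ V=19.3525 continue | (k=4,j=2): S=154.2200, (K−S)⁺=0.0000, hold=6.2099 ⇒ V=6.2099 continue | (k=4,j=3): S=218.1109, (K−S)⁺=0.0000, hold=0.9371 ⇒ V=0.9371 continue | (k=4,j=4): S=308.4707, (K−S)⁺=0.0000, hold=0.0000 ⇒ V=0.0000 continue  boundary S*=-
step 3: (k=3,j=0): S=91.6929, (K−S)⁺=22.1771, hold=29.6519 ⇒ V=29.6519 continue | (k=3,j=1): S=129.6798, (K−S)⁺=0.0000, hold=13.1680 ⇒ V=13.1680 continue | (k=3,j=2): S=183.4041, (K−S)⁺=0.0000, hold=3.7342 ⇒ V=3.7342 continue | (k=3,j=3): S=259.3854, (K−S)⁺=0.0000, hold=0.4977 ⇒ V=0.4977 continue  boundary S*=-
step 2: (k=2,j=0): S=109.0446, (K−S)⁺=4.8254, hold=21.8759 ⇒ V=21.8759 continue | (k=2,j=1): S=154.2200, (K−S)⁺=0.0000, hold=8.7313 ⇒ V=8.7313 continue | (k=2,j=2): S=218.1109, (K−S)⁺=0.0000, hold=2.2149 ⇒ V=2.2149 continue  boundary S*=-
step 1: (k=1,j=0): S=129.6798, (K−S)⁺=0.0000, hold=15.6815 ⇒ V=15.6815 continue | (k=1,j=1): S=183.4041, (K−S)⁺=0.0000, hold=5.6679 ⇒ V=5.6679 continue  boundary S*=-
step 0: (k=0,j=0): S=154.2200, (K−S)⁺=0.0000, hold=10.9661 ⇒ V=10.9661 continue  boundary S*=-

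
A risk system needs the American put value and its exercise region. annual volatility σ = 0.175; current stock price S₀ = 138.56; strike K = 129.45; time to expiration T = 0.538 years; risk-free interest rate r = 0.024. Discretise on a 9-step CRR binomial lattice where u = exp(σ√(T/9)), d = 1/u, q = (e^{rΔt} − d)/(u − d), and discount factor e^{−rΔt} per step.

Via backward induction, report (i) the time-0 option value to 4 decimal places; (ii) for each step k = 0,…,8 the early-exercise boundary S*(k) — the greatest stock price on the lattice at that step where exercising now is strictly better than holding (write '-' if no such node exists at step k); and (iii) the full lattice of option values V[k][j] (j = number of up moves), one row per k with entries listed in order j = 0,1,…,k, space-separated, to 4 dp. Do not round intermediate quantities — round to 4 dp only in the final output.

price = 2.8597
boundary = - - - - - 111.8737 107.1879 111.8737 116.7643
tree:
2.8597
4.3717 1.3920
6.5111 2.2962 0.5135
9.4070 3.7033 0.9294 0.1091
13.1198 5.8101 1.6576 0.2213 0.0000
17.5763 8.8076 2.9011 0.4486 0.0000 0.0000
22.2621 12.7857 4.9499 0.9096 0.0000 0.0000 0.0000
26.7515 17.5763 8.1464 1.8443 0.0000 0.0000 0.0000 0.0000
31.0530 22.2621 12.6857 3.7392 0.0000 0.0000 0.0000 0.0000 0.0000
35.1743 26.7515 17.5763 7.5814 0.0000 0.0000 0.0000 0.0000 0.0000 0.0000

Δt=0.05978, u=1.04372, d=0.95812, q=0.50608, disc=e^(-rΔt)=0.99857
k=9 terminal: V=max(K-S,0) → 35.1743 26.7515 17.5763 7.5814 0.0000 0.0000 0.0000 0.0000 0.0000 0.0000
k=8: j=0 S=98.3970 intr=31.0530 cont=30.8674 V=31.0530[EX]; j=1 S=107.1879 intr=22.2621 cont=22.0765 V=22.2621[EX]; j=2 S=116.7643 intr=12.6857 cont=12.5002 V=12.6857[EX]; j=3 S=127.1961 intr=2.2539 cont=3.7392 V=3.7392[hold]; j=4 S=138.5600 intr=0.0000 cont=0.0000 V=0.0000[hold]; j=5 S=150.9391 intr=0.0000 cont=0.0000 V=0.0000[hold]; j=6 S=164.4242 intr=0.0000 cont=0.0000 V=0.0000[hold]; j=7 S=179.1141 intr=0.0000 cont=0.0000 V=0.0000[hold]; j=8 S=195.1164 intr=0.0000 cont=0.0000 V=0.0000[hold]  S*(8)=116.7643
k=7: j=0 S=102.6985 intr=26.7515 cont=26.5660 V=26.7515[EX]; j=1 S=111.8737 intr=17.5763 cont=17.3907 V=17.5763[EX]; j=2 S=121.8686 intr=7.5814 cont=8.1464 V=8.1464[hold]; j=3 S=132.7565 intr=0.0000 cont=1.8443 V=1.8443[hold]; j=4 S=144.6172 intr=0.0000 cont=0.0000 V=0.0000[hold]; j=5 S=157.5375 intr=0.0000 cont=0.0000 V=0.0000[hold]; j=6 S=171.6121 intr=0.0000 cont=0.0000 V=0.0000[hold]; j=7 S=186.9441 intr=0.0000 cont=0.0000 V=0.0000[hold]  S*(7)=111.8737
k=6: j=0 S=107.1879 intr=22.2621 cont=22.0765 V=22.2621[EX]; j=1 S=116.7643 intr=12.6857 cont=12.7857 V=12.7857[hold]; j=2 S=127.1961 intr=2.2539 cont=4.9499 V=4.9499[hold]; j=3 S=138.5600 intr=0.0000 cont=0.9096 V=0.9096[hold]; j=4 S=150.9391 intr=0.0000 cont=0.0000 V=0.0000[hold]; j=5 S=164.4242 intr=0.0000 cont=0.0000 V=0.0000[hold]; j=6 S=179.1141 intr=0.0000 cont=0.0000 V=0.0000[hold]  S*(6)=107.1879
k=5: j=0 S=111.8737 intr=17.5763 cont=17.4413 V=17.5763[EX]; j=1 S=121.8686 intr=7.5814 cont=8.8076 V=8.8076[hold]; j=2 S=132.7565 intr=0.0000 cont=2.9011 V=2.9011[hold]; j=3 S=144.6172 intr=0.0000 cont=0.4486 V=0.4486[hold]; j=4 S=157.5375 intr=0.0000 cont=0.0000 V=0.0000[hold]; j=5 S=171.6121 intr=0.0000 cont=0.0000 V=0.0000[hold]  S*(5)=111.8737
k=4: j=0 S=116.7643 intr=12.6857 cont=13.1198 V=13.1198[hold]; j=1 S=127.1961 intr=2.2539 cont=5.8101 V=5.8101[hold]; j=2 S=138.5600 intr=0.0000 cont=1.6576 V=1.6576[hold]; j=3 S=150.9391 intr=0.0000 cont=0.2213 V=0.2213[hold]; j=4 S=164.4242 intr=0.0000 cont=0.0000 V=0.0000[hold]  S*(4)=-
k=3: j=0 S=121.8686 intr=7.5814 cont=9.4070 V=9.4070[hold]; j=1 S=132.7565 intr=0.0000 cont=3.7033 V=3.7033[hold]; j=2 S=144.6172 intr=0.0000 cont=0.9294 V=0.9294[hold]; j=3 S=157.5375 intr=0.0000 cont=0.1091 V=0.1091[hold]  S*(3)=-
k=2: j=0 S=127.1961 intr=2.2539 cont=6.5111 V=6.5111[hold]; j=1 S=138.5600 intr=0.0000 cont=2.2962 V=2.2962[hold]; j=2 S=150.9391 intr=0.0000 cont=0.5135 V=0.5135[hold]  S*(2)=-
k=1: j=0 S=132.7565 intr=0.0000 cont=4.3717 V=4.3717[hold]; j=1 S=144.6172 intr=0.0000 cont=1.3920 V=1.3920[hold]  S*(1)=-
k=0: j=0 S=138.5600 intr=0.0000 cont=2.8597 V=2.8597[hold]  S*(0)=-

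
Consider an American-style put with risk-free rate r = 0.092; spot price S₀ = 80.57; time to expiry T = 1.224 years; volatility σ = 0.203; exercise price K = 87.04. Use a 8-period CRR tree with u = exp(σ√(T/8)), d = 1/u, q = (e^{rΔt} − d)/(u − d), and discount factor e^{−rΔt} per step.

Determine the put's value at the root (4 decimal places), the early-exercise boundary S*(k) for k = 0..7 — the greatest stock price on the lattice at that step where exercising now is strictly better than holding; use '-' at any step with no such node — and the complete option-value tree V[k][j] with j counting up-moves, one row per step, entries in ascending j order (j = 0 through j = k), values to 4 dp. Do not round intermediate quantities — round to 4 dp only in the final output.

params: Δt=0.15300 u=1.08264 d=0.92367 q=0.56933 e^(-rΔt)=0.98602
t_8 payoffs: 44.3530 37.0060 28.3945 18.3009 6.4700 0.0000 0.0000 0.0000 0.0000
t_7: node(7,0) S=46.2148 payoff=40.8252 vs cont=39.6086 → 40.8252 [stop]  node(7,1) S=54.1689 payoff=32.8711 vs cont=31.6545 → 32.8711 [stop]  node(7,2) S=63.4921 payoff=23.5479 vs cont=22.3314 → 23.5479 [stop]  node(7,3) S=74.4198 payoff=12.6202 vs cont=11.4036 → 12.6202 [stop]  node(7,4) S=87.2284 payoff=0.0000 vs cont=2.7475 → 2.7475 [wait]  node(7,5) S=102.2415 payoff=0.0000 vs cont=0.0000 → 0.0000 [wait]  node(7,6) S=119.8386 payoff=0.0000 vs cont=0.0000 → 0.0000 [wait]  node(7,7) S=140.4643 payoff=0.0000 vs cont=0.0000 → 0.0000 [wait]  ⇒ S*(7)=74.4198
t_6: node(6,0) S=50.0340 payoff=37.0060 vs cont=35.7894 → 37.0060 [stop]  node(6,1) S=58.6455 payoff=28.3945 vs cont=27.1779 → 28.3945 [stop]  node(6,2) S=68.7391 payoff=18.3009 vs cont=17.0843 → 18.3009 [stop]  node(6,3) S=80.5700 payoff=6.4700 vs cont=6.9015 → 6.9015 [wait]  node(6,4) S=94.4371 payoff=0.0000 vs cont=1.1667 → 1.1667 [wait]  node(6,5) S=110.6909 payoff=0.0000 vs cont=0.0000 → 0.0000 [wait]  node(6,6) S=129.7422 payoff=0.0000 vs cont=0.0000 → 0.0000 [wait]  ⇒ S*(6)=68.7391
t_5: node(5,0) S=54.1689 payoff=32.8711 vs cont=31.6545 → 32.8711 [stop]  node(5,1) S=63.4921 payoff=23.5479 vs cont=22.3314 → 23.5479 [stop]  node(5,2) S=74.4198 payoff=12.6202 vs cont=11.6458 → 12.6202 [stop]  node(5,3) S=87.2284 payoff=0.0000 vs cont=3.5857 → 3.5857 [wait]  node(5,4) S=102.2415 payoff=0.0000 vs cont=0.4955 → 0.4955 [wait]  node(5,5) S=119.8386 payoff=0.0000 vs cont=0.0000 → 0.0000 [wait]  ⇒ S*(5)=74.4198
t_4: node(4,0) S=58.6455 payoff=28.3945 vs cont=27.1779 → 28.3945 [stop]  node(4,1) S=68.7391 payoff=18.3009 vs cont=17.0843 → 18.3009 [stop]  node(4,2) S=80.5700 payoff=6.4700 vs cont=7.3721 → 7.3721 [wait]  node(4,3) S=94.4371 payoff=0.0000 vs cont=1.8008 → 1.8008 [wait]  node(4,4) S=110.6909 payoff=0.0000 vs cont=0.2104 → 0.2104 [wait]  ⇒ S*(4)=68.7391
t_3: node(3,0) S=63.4921 payoff=23.5479 vs cont=22.3314 → 23.5479 [stop]  node(3,1) S=74.4198 payoff=12.6202 vs cont=11.9100 → 12.6202 [stop]  node(3,2) S=87.2284 payoff=0.0000 vs cont=4.1415 → 4.1415 [wait]  node(3,3) S=102.2415 payoff=0.0000 vs cont=0.8828 → 0.8828 [wait]  ⇒ S*(3)=74.4198
t_2: node(2,0) S=68.7391 payoff=18.3009 vs cont=17.0843 → 18.3009 [stop]  node(2,1) S=80.5700 payoff=6.4700 vs cont=7.6841 → 7.6841 [wait]  node(2,2) S=94.4371 payoff=0.0000 vs cont=2.2543 → 2.2543 [wait]  ⇒ S*(2)=68.7391
t_1: node(1,0) S=74.4198 payoff=12.6202 vs cont=12.0851 → 12.6202 [stop]  node(1,1) S=87.2284 payoff=0.0000 vs cont=4.5286 → 4.5286 [wait]  ⇒ S*(1)=74.4198
t_0: node(0,0) S=80.5700 payoff=6.4700 vs cont=7.9014 → 7.9014 [wait]  ⇒ S*(0)=-

price = 7.9014
boundary = - 74.4198 68.7391 74.4198 68.7391 74.4198 68.7391 74.4198
tree:
7.9014
12.6202 4.5286
18.3009 7.6841 2.2543
23.5479 12.6202 4.1415 0.8828
28.3945 18.3009 7.3721 1.8008 0.2104
32.8711 23.5479 12.6202 3.5857 0.4955 0.0000
37.0060 28.3945 18.3009 6.9015 1.1667 0.0000 0.0000
40.8252 32.8711 23.5479 12.6202 2.7475 0.0000 0.0000 0.0000
44.3530 37.0060 28.3945 18.3009 6.4700 0.0000 0.0000 0.0000 0.0000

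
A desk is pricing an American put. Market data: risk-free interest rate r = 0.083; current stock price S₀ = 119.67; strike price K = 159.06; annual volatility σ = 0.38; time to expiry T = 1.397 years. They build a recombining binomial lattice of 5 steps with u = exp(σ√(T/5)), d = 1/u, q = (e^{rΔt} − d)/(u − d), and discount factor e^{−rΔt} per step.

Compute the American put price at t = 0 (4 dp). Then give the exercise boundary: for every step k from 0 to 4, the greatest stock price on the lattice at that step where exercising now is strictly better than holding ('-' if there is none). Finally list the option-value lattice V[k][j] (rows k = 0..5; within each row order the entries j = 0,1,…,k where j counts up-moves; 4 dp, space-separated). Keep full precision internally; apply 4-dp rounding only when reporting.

Δt=0.27940  u=1.22246  d=0.81803  q=0.50796  discount=0.97708
step 5 (expiry): payoffs max(K−S,0) = 115.2251 93.5532 61.1669 12.7687 0.0000 0.0000
step 4: (k=4,j=0): S=53.5862, (K−S)⁺=105.4738, hold=101.8276 ⇒ V=105.4738 exercise | (k=4,j=1): S=80.0791, (K−S)⁺=78.9809, hold=75.3347 ⇒ V=78.9809 exercise | (k=4,j=2): S=119.6700, (K−S)⁺=39.3900, hold=35.7438 ⇒ V=39.3900 exercise | (k=4,j=3): S=178.8345, (K−S)⁺=0.0000, hold=6.1387 ⇒ V=6.1387 continue | (k=4,j=4): S=267.2499, (K−S)⁺=0.0000, hold=0.0000 ⇒ V=0.0000 continue  boundary S*=119.6700
step 3: (k=3,j=0): S=65.5068, (K−S)⁺=93.5532, hold=89.9070 ⇒ V=93.5532 exercise | (k=3,j=1): S=97.8931, (K−S)⁺=61.1669, hold=57.5207 ⇒ V=61.1669 exercise | (k=3,j=2): S=146.2913, (K−S)⁺=12.7687, hold=21.9838 ⇒ V=21.9838 continue | (k=3,j=3): S=218.6173, (K−S)⁺=0.0000, hold=2.9512 ⇒ V=2.9512 continue  boundary S*=97.8931
step 2: (k=2,j=0): S=80.0791, (K−S)⁺=78.9809, hold=75.3347 ⇒ V=78.9809 exercise | (k=2,j=1): S=119.6700, (K−S)⁺=39.3900, hold=40.3174 ⇒ V=40.3174 continue | (k=2,j=2): S=178.8345, (K−S)⁺=0.0000, hold=12.0336 ⇒ V=12.0336 continue  boundary S*=80.0791
step 1: (k=1,j=0): S=97.8931, (K−S)⁺=61.1669, hold=57.9810 ⇒ V=61.1669 exercise | (k=1,j=1): S=146.2913, (K−S)⁺=12.7687, hold=25.3554 ⇒ V=25.3554 continue  boundary S*=97.8931
step 0: (k=0,j=0): S=119.6700, (K−S)⁺=39.3900, hold=41.9908 ⇒ V=41.9908 continue  boundary S*=-

price = 41.9908
boundary = - 97.8931 80.0791 97.8931 119.6700
tree:
41.9908
61.1669 25.3554
78.9809 40.3174 12.0336
93.5532 61.1669 21.9838 2.9512
105.4738 78.9809 39.3900 6.1387 0.0000
115.2251 93.5532 61.1669 12.7687 0.0000 0.0000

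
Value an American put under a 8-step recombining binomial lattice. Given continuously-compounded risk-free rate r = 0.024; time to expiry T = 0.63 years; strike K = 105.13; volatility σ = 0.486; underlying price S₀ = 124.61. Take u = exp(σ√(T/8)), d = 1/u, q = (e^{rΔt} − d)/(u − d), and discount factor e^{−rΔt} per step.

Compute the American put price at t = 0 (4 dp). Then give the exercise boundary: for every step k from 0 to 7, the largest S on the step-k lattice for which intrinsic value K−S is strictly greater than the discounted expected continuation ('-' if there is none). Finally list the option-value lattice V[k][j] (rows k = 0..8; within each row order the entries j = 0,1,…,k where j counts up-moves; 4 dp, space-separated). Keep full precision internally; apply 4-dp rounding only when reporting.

Δt=0.07875  u=1.14612  d=0.87251  q=0.47287  discount=0.99811
step 8 (expiry): payoffs max(K−S,0) = 63.2788 50.1545 32.9145 10.2681 0.0000 0.0000 0.0000 0.0000 0.0000
step 7: (k=7,j=0): S=47.9666, (K−S)⁺=57.1634, hold=56.9649 ⇒ V=57.1634 exercise | (k=7,j=1): S=63.0086, (K−S)⁺=42.1214, hold=41.9229 ⇒ V=42.1214 exercise | (k=7,j=2): S=82.7678, (K−S)⁺=22.3622, hold=22.1637 ⇒ V=22.3622 exercise | (k=7,j=3): S=108.7232, (K−S)⁺=0.0000, hold=5.4024 ⇒ V=5.4024 continue | (k=7,j=4): S=142.8182, (K−S)⁺=0.0000, hold=0.0000 ⇒ V=0.0000 continue | (k=7,j=5): S=187.6051, (K−S)⁺=0.0000, hold=0.0000 ⇒ V=0.0000 continue | (k=7,j=6): S=246.4369, (K−S)⁺=0.0000, hold=0.0000 ⇒ V=0.0000 continue | (k=7,j=7): S=323.7180, (K−S)⁺=0.0000, hold=0.0000 ⇒ V=0.0000 continue  boundary S*=82.7678
step 6: (k=6,j=0): S=54.9755, (K−S)⁺=50.1545, hold=49.9560 ⇒ V=50.1545 exercise | (k=6,j=1): S=72.2155, (K−S)⁺=32.9145, hold=32.7160 ⇒ V=32.9145 exercise | (k=6,j=2): S=94.8619, (K−S)⁺=10.2681, hold=14.3153 ⇒ V=14.3153 continue | (k=6,j=3): S=124.6100, (K−S)⁺=0.0000, hold=2.8424 ⇒ V=2.8424 continue | (k=6,j=4): S=163.6869, (K−S)⁺=0.0000, hold=0.0000 ⇒ V=0.0000 continue | (k=6,j=5): S=215.0182, (K−S)⁺=0.0000, hold=0.0000 ⇒ V=0.0000 continue | (k=6,j=6): S=282.4466, (K−S)⁺=0.0000, hold=0.0000 ⇒ V=0.0000 continue  boundary S*=72.2155
step 5: (k=5,j=0): S=63.0086, (K−S)⁺=42.1214, hold=41.9229 ⇒ V=42.1214 exercise | (k=5,j=1): S=82.7678, (K−S)⁺=22.3622, hold=24.0739 ⇒ V=24.0739 continue | (k=5,j=2): S=108.7232, (K−S)⁺=0.0000, hold=8.8733 ⇒ V=8.8733 continue | (k=5,j=3): S=142.8182, (K−S)⁺=0.0000, hold=1.4955 ⇒ V=1.4955 continue | (k=5,j=4): S=187.6051, (K−S)⁺=0.0000, hold=0.0000 ⇒ V=0.0000 continue | (k=5,j=5): S=246.4369, (K−S)⁺=0.0000, hold=0.0000 ⇒ V=0.0000 continue  boundary S*=63.0086
step 4: (k=4,j=0): S=72.2155, (K−S)⁺=32.9145, hold=33.5238 ⇒ V=33.5238 continue | (k=4,j=1): S=94.8619, (K−S)⁺=10.2681, hold=16.8541 ⇒ V=16.8541 continue | (k=4,j=2): S=124.6100, (K−S)⁺=0.0000, hold=5.3744 ⇒ V=5.3744 continue | (k=4,j=3): S=163.6869, (K−S)⁺=0.0000, hold=0.7868 ⇒ V=0.7868 continue | (k=4,j=4): S=215.0182, (K−S)⁺=0.0000, hold=0.0000 ⇒ V=0.0000 continue  boundary S*=-
step 3: (k=3,j=0): S=82.7678, (K−S)⁺=22.3622, hold=25.5928 ⇒ V=25.5928 continue | (k=3,j=1): S=108.7232, (K−S)⁺=0.0000, hold=11.4041 ⇒ V=11.4041 continue | (k=3,j=2): S=142.8182, (K−S)⁺=0.0000, hold=3.1990 ⇒ V=3.1990 continue | (k=3,j=3): S=187.6051, (K−S)⁺=0.0000, hold=0.4140 ⇒ V=0.4140 continue  boundary S*=-
step 2: (k=2,j=0): S=94.8619, (K−S)⁺=10.2681, hold=18.8477 ⇒ V=18.8477 continue | (k=2,j=1): S=124.6100, (K−S)⁺=0.0000, hold=7.5100 ⇒ V=7.5100 continue | (k=2,j=2): S=163.6869, (K−S)⁺=0.0000, hold=1.8785 ⇒ V=1.8785 continue  boundary S*=-
step 1: (k=1,j=0): S=108.7232, (K−S)⁺=0.0000, hold=13.4610 ⇒ V=13.4610 continue | (k=1,j=1): S=142.8182, (K−S)⁺=0.0000, hold=4.8378 ⇒ V=4.8378 continue  boundary S*=-
step 0: (k=0,j=0): S=124.6100, (K−S)⁺=0.0000, hold=9.3656 ⇒ V=9.3656 continue  boundary S*=-

price = 9.3656
boundary = - - - - - 63.0086 72.2155 82.7678
tree:
9.3656
13.4610 4.8378
18.8477 7.5100 1.8785
25.5928 11.4041 3.1990 0.4140
33.5238 16.8541 5.3744 0.7868 0.0000
42.1214 24.0739 8.8733 1.4955 0.0000 0.0000
50.1545 32.9145 14.3153 2.8424 0.0000 0.0000 0.0000
57.1634 42.1214 22.3622 5.4024 0.0000 0.0000 0.0000 0.0000
63.2788 50.1545 32.9145 10.2681 0.0000 0.0000 0.0000 0.0000 0.0000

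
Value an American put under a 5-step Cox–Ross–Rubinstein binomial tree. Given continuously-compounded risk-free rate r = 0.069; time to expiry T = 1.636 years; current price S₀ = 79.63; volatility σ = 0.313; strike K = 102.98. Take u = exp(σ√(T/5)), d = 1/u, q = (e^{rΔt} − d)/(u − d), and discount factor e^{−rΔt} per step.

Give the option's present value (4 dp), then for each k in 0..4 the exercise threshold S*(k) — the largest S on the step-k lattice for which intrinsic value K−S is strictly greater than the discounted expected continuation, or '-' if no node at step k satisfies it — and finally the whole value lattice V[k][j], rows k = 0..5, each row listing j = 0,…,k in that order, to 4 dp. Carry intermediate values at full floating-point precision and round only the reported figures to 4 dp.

price = 24.5433
boundary = - 66.5764 55.6627 66.5764 79.6300
tree:
24.5433
36.4036 14.6222
47.3173 23.6352 6.9056
56.4420 36.4036 12.8318 1.7125
64.0709 47.3173 23.3500 3.6400 0.0000
70.4491 56.4420 36.4036 7.7370 0.0000 0.0000

params: Δt=0.32720 u=1.19607 d=0.83607 q=0.51879 e^(-rΔt)=0.97768
t_5 payoffs: 70.4491 56.4420 36.4036 7.7370 0.0000 0.0000
t_4: node(4,0) S=38.9091 payoff=64.0709 vs cont=61.7719 → 64.0709 [stop]  node(4,1) S=55.6627 payoff=47.3173 vs cont=45.0184 → 47.3173 [stop]  node(4,2) S=79.6300 payoff=23.3500 vs cont=21.0511 → 23.3500 [stop]  node(4,3) S=113.9172 payoff=0.0000 vs cont=3.6400 → 3.6400 [wait]  node(4,4) S=162.9678 payoff=0.0000 vs cont=0.0000 → 0.0000 [wait]  ⇒ S*(4)=79.6300
t_3: node(3,0) S=46.5380 payoff=56.4420 vs cont=54.1431 → 56.4420 [stop]  node(3,1) S=66.5764 payoff=36.4036 vs cont=34.1047 → 36.4036 [stop]  node(3,2) S=95.2430 payoff=7.7370 vs cont=12.8318 → 12.8318 [wait]  node(3,3) S=136.2528 payoff=0.0000 vs cont=1.7125 → 1.7125 [wait]  ⇒ S*(3)=66.5764
t_2: node(2,0) S=55.6627 payoff=47.3173 vs cont=45.0184 → 47.3173 [stop]  node(2,1) S=79.6300 payoff=23.3500 vs cont=23.6352 → 23.6352 [wait]  node(2,2) S=113.9172 payoff=0.0000 vs cont=6.9056 → 6.9056 [wait]  ⇒ S*(2)=55.6627
t_1: node(1,0) S=66.5764 payoff=36.4036 vs cont=34.2493 → 36.4036 [stop]  node(1,1) S=95.2430 payoff=7.7370 vs cont=14.6222 → 14.6222 [wait]  ⇒ S*(1)=66.5764
t_0: node(0,0) S=79.6300 payoff=23.3500 vs cont=24.5433 → 24.5433 [wait]  ⇒ S*(0)=-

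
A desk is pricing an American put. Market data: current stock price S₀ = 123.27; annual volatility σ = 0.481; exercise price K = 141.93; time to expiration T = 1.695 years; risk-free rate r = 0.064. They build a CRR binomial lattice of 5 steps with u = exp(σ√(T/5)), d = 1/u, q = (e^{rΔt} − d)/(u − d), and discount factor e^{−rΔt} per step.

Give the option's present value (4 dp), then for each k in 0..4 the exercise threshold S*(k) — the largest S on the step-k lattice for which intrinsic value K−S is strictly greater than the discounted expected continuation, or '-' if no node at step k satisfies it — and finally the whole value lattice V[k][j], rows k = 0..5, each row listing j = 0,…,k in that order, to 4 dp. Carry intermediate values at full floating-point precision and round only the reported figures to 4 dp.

price = 35.7153
boundary = - - 70.4051 53.2080 70.4051
tree:
35.7153
51.5662 19.4455
71.5249 31.3882 6.8382
88.7220 48.7883 13.1627 0.0000
101.7185 71.5249 25.3366 0.0000 0.0000
111.5405 88.7220 48.7698 0.0000 0.0000 0.0000

Δt=0.33900, u=1.32320, d=0.75574, q=0.46909, disc=e^(-rΔt)=0.97854
k=5 terminal: V=max(K-S,0) → 111.5405 88.7220 48.7698 0.0000 0.0000 0.0000
k=4: j=0 S=40.2115 intr=101.7185 cont=98.6724 V=101.7185[EX]; j=1 S=70.4051 intr=71.5249 cont=68.4788 V=71.5249[EX]; j=2 S=123.2700 intr=18.6600 cont=25.3366 V=25.3366[hold]; j=3 S=215.8296 intr=0.0000 cont=0.0000 V=0.0000[hold]; j=4 S=377.8893 intr=0.0000 cont=0.0000 V=0.0000[hold]  S*(4)=70.4051
k=3: j=0 S=53.2080 intr=88.7220 cont=85.6758 V=88.7220[EX]; j=1 S=93.1602 intr=48.7698 cont=48.7883 V=48.7883[hold]; j=2 S=163.1114 intr=0.0000 cont=13.1627 V=13.1627[hold]; j=3 S=285.5866 intr=0.0000 cont=0.0000 V=0.0000[hold]  S*(3)=53.2080
k=2: j=0 S=70.4051 intr=71.5249 cont=68.4873 V=71.5249[EX]; j=1 S=123.2700 intr=18.6600 cont=31.3882 V=31.3882[hold]; j=2 S=215.8296 intr=0.0000 cont=6.8382 V=6.8382[hold]  S*(2)=70.4051
k=1: j=0 S=93.1602 intr=48.7698 cont=51.5662 V=51.5662[hold]; j=1 S=163.1114 intr=0.0000 cont=19.4455 V=19.4455[hold]  S*(1)=-
k=0: j=0 S=123.2700 intr=18.6600 cont=35.7153 V=35.7153[hold]  S*(0)=-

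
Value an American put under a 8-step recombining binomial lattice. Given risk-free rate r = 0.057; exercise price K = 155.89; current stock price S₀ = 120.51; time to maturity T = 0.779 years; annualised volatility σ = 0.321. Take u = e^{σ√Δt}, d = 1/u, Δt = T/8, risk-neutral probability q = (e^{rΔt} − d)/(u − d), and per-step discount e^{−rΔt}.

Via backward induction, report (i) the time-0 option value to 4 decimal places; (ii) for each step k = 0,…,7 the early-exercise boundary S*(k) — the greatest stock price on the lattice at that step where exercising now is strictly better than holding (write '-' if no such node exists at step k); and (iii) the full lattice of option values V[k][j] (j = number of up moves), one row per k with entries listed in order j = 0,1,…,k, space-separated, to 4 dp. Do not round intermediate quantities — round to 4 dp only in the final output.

Δt=0.09738  u=1.10536  d=0.90469  q=0.50271  discount=0.99446
step 8 (expiry): payoffs max(K−S,0) = 101.8141 89.8193 75.1640 57.2579 35.3800 8.6493 0.0000 0.0000 0.0000
step 7: (k=7,j=0): S=59.7732, (K−S)⁺=96.1168, hold=95.2540 ⇒ V=96.1168 exercise | (k=7,j=1): S=73.0317, (K−S)⁺=82.8583, hold=81.9955 ⇒ V=82.8583 exercise | (k=7,j=2): S=89.2310, (K−S)⁺=66.6590, hold=65.7961 ⇒ V=66.6590 exercise | (k=7,j=3): S=109.0236, (K−S)⁺=46.8664, hold=46.0035 ⇒ V=46.8664 exercise | (k=7,j=4): S=133.2065, (K−S)⁺=22.6835, hold=21.8206 ⇒ V=22.6835 exercise | (k=7,j=5): S=162.7535, (K−S)⁺=0.0000, hold=4.2774 ⇒ V=4.2774 continue | (k=7,j=6): S=198.8543, (K−S)⁺=0.0000, hold=0.0000 ⇒ V=0.0000 continue | (k=7,j=7): S=242.9628, (K−S)⁺=0.0000, hold=0.0000 ⇒ V=0.0000 continue  boundary S*=133.2065
step 6: (k=6,j=0): S=66.0707, (K−S)⁺=89.8193, hold=88.9565 ⇒ V=89.8193 exercise | (k=6,j=1): S=80.7260, (K−S)⁺=75.1640, hold=74.3011 ⇒ V=75.1640 exercise | (k=6,j=2): S=98.6321, (K−S)⁺=57.2579, hold=56.3950 ⇒ V=57.2579 exercise | (k=6,j=3): S=120.5100, (K−S)⁺=35.3800, hold=34.5171 ⇒ V=35.3800 exercise | (k=6,j=4): S=147.2407, (K−S)⁺=8.6493, hold=13.3561 ⇒ V=13.3561 continue | (k=6,j=5): S=179.9006, (K−S)⁺=0.0000, hold=2.1153 ⇒ V=2.1153 continue | (k=6,j=6): S=219.8049, (K−S)⁺=0.0000, hold=0.0000 ⇒ V=0.0000 continue  boundary S*=120.5100
step 5: (k=5,j=0): S=73.0317, (K−S)⁺=82.8583, hold=81.9955 ⇒ V=82.8583 exercise | (k=5,j=1): S=89.2310, (K−S)⁺=66.6590, hold=65.7961 ⇒ V=66.6590 exercise | (k=5,j=2): S=109.0236, (K−S)⁺=46.8664, hold=46.0035 ⇒ V=46.8664 exercise | (k=5,j=3): S=133.2065, (K−S)⁺=22.6835, hold=24.1737 ⇒ V=24.1737 continue | (k=5,j=4): S=162.7535, (K−S)⁺=0.0000, hold=7.6625 ⇒ V=7.6625 continue | (k=5,j=5): S=198.8543, (K−S)⁺=0.0000, hold=1.0461 ⇒ V=1.0461 continue  boundary S*=109.0236
step 4: (k=4,j=0): S=80.7260, (K−S)⁺=75.1640, hold=74.3011 ⇒ V=75.1640 exercise | (k=4,j=1): S=98.6321, (K−S)⁺=57.2579, hold=56.3950 ⇒ V=57.2579 exercise | (k=4,j=2): S=120.5100, (K−S)⁺=35.3800, hold=35.2622 ⇒ V=35.3800 exercise | (k=4,j=3): S=147.2407, (K−S)⁺=8.6493, hold=15.7854 ⇒ V=15.7854 continue | (k=4,j=4): S=179.9006, (K−S)⁺=0.0000, hold=4.3123 ⇒ V=4.3123 continue  boundary S*=120.5100
step 3: (k=3,j=0): S=89.2310, (K−S)⁺=66.6590, hold=65.7961 ⇒ V=66.6590 exercise | (k=3,j=1): S=109.0236, (K−S)⁺=46.8664, hold=46.0035 ⇒ V=46.8664 exercise | (k=3,j=2): S=133.2065, (K−S)⁺=22.6835, hold=25.3882 ⇒ V=25.3882 continue | (k=3,j=3): S=162.7535, (K−S)⁺=0.0000, hold=9.9623 ⇒ V=9.9623 continue  boundary S*=109.0236
step 2: (k=2,j=0): S=98.6321, (K−S)⁺=57.2579, hold=56.3950 ⇒ V=57.2579 exercise | (k=2,j=1): S=120.5100, (K−S)⁺=35.3800, hold=35.8693 ⇒ V=35.8693 continue | (k=2,j=2): S=147.2407, (K−S)⁺=8.6493, hold=17.5358 ⇒ V=17.5358 continue  boundary S*=98.6321
step 1: (k=1,j=0): S=109.0236, (K−S)⁺=46.8664, hold=46.2481 ⇒ V=46.8664 exercise | (k=1,j=1): S=133.2065, (K−S)⁺=22.6835, hold=26.5053 ⇒ V=26.5053 continue  boundary S*=109.0236
step 0: (k=0,j=0): S=120.5100, (K−S)⁺=35.3800, hold=36.4278 ⇒ V=36.4278 continue  boundary S*=-

price = 36.4278
boundary = - 109.0236 98.6321 109.0236 120.5100 109.0236 120.5100 133.2065
tree:
36.4278
46.8664 26.5053
57.2579 35.8693 17.5358
66.6590 46.8664 25.3882 9.9623
75.1640 57.2579 35.3800 15.7854 4.3123
82.8583 66.6590 46.8664 24.1737 7.6625 1.0461
89.8193 75.1640 57.2579 35.3800 13.3561 2.1153 0.0000
96.1168 82.8583 66.6590 46.8664 22.6835 4.2774 0.0000 0.0000
101.8141 89.8193 75.1640 57.2579 35.3800 8.6493 0.0000 0.0000 0.0000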